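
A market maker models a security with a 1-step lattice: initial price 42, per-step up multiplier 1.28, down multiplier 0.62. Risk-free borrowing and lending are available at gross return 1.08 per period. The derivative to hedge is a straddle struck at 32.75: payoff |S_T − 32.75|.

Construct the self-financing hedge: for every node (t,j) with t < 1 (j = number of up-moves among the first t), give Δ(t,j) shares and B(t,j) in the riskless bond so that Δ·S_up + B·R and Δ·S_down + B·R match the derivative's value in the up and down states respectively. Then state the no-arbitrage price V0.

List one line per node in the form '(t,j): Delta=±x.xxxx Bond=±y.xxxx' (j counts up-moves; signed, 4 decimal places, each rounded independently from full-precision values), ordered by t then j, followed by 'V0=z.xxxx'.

(0,0): Delta=0.5159 Bond=-6.2253
V0=15.4414

The replicating-portfolio and risk-neutral prices coincide; use p* = (1.08−0.62)/(1.28−0.62) = 0.6970 for the latter.
Payoff layer (t=1): V(1,0)=6.7100, V(1,1)=21.0100
  t=0,j=0: stock 42.0000 → up 53.7600 (V=21.0100), down 26.0400 (V=6.7100). Price 15.4414; hedge Δ=0.5159, bond B=-6.2253.
Each (Δ,B) replicates both successor values, so the strategy is self-financing and V0 is arbitrage-free.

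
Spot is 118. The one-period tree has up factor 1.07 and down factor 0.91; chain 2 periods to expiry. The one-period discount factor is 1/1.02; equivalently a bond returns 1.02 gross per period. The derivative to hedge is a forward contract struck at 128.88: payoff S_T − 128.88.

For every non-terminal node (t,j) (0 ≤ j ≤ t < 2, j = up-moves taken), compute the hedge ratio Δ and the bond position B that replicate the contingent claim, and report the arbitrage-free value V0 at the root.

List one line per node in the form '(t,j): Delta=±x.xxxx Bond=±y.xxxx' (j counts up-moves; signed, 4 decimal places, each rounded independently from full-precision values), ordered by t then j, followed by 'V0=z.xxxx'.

No-arbitrage ⇒ martingale measure with p* = (R−d)/(u−d) = 0.6875.
Payoff layer (t=2): V(2,0)=-31.1642, V(2,1)=-13.9834, V(2,2)=6.2182
  t=1,j=0: stock 107.3800 → up 114.8966 (V=-13.9834), down 97.7158 (V=-31.1642). Price -18.9729; hedge Δ=1.0000, bond B=-126.3529.
  t=1,j=1: stock 126.2600 → up 135.0982 (V=6.2182), down 114.8966 (V=-13.9834). Price -0.0929; hedge Δ=1.0000, bond B=-126.3529.
  t=0,j=0: stock 118.0000 → up 126.2600 (V=-0.0929), down 107.3800 (V=-18.9729). Price -5.8754; hedge Δ=1.0000, bond B=-123.8754.
Check: Δ(0,0)·S0 + B(0,0) = -5.8754 = V0.

(0,0): Delta=1.0000 Bond=-123.8754
(1,0): Delta=1.0000 Bond=-126.3529
(1,1): Delta=1.0000 Bond=-126.3529
V0=-5.8754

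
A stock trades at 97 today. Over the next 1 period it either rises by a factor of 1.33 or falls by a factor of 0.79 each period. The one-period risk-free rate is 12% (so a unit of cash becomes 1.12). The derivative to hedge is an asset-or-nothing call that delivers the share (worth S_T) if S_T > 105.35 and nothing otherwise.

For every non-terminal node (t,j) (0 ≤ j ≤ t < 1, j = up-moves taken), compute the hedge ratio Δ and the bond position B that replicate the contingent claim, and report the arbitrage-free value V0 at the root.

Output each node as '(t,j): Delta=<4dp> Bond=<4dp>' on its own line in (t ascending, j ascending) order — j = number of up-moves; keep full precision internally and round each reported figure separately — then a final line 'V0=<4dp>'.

No-arbitrage ⇒ martingale measure with p* = (R−d)/(u−d) = 0.6111.
At expiry t=1: V(1,0)=0.0000, V(1,1)=129.0100
  t=0,j=0: stock 97.0000 → up 129.0100 (V=129.0100), down 76.6300 (V=0.0000). Price 70.3924; hedge Δ=2.4630, bond B=-168.5150.
Check: Δ(0,0)·S0 + B(0,0) = 70.3924 = V0.

(0,0): Delta=2.4630 Bond=-168.5150
V0=70.3924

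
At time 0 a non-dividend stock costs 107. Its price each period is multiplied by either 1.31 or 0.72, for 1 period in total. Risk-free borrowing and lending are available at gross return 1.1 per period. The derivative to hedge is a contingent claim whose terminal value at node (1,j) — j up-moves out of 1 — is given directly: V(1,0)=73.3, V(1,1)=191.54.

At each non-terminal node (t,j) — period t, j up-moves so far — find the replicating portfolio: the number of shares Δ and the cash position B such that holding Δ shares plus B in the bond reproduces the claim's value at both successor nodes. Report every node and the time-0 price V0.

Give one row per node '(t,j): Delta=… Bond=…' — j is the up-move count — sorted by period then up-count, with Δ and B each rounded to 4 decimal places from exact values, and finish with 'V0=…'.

Risk-neutral probability p* = (R−d)/(u−d) = (1.1−0.72)/(1.31−0.72) = 0.6441.
Payoff layer (t=1): V(1,0)=73.3000, V(1,1)=191.5400
(0,0): S=107.0000. Δ = (V_up−V_dn)/(S_up−S_dn) = (191.5400−73.3000)/(140.1700−77.0400) = 1.8730. V = [p*·191.5400 + (1−p*)·73.3000]/1.1 = 135.8678. B = V − Δ·S = -64.5390.
Each (Δ,B) replicates both successor values, so the strategy is self-financing and V0 is arbitrage-free.

(0,0): Delta=1.8730 Bond=-64.5390
V0=135.8678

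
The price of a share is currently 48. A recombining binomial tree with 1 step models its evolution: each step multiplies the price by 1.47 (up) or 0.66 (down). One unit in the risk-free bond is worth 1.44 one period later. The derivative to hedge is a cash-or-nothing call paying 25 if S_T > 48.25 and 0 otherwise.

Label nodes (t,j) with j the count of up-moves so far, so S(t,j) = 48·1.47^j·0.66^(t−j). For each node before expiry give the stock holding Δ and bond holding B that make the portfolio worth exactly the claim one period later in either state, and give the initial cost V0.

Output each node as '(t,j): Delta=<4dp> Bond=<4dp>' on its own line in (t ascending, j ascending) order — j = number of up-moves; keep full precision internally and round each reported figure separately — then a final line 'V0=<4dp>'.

Risk-neutral probability p* = (R−d)/(u−d) = (1.44−0.66)/(1.47−0.66) = 0.9630.
Terminal payoffs: V(1,0)=0.0000, V(1,1)=25.0000
(0,0): S=48.0000. Δ = (V_up−V_dn)/(S_up−S_dn) = (25.0000−0.0000)/(70.5600−31.6800) = 0.6430. V = [p*·25.0000 + (1−p*)·0.0000]/1.44 = 16.7181. B = V − Δ·S = -14.1461.
Each (Δ,B) replicates both successor values, so the strategy is self-financing and V0 is arbitrage-free.

(0,0): Delta=0.6430 Bond=-14.1461
V0=16.7181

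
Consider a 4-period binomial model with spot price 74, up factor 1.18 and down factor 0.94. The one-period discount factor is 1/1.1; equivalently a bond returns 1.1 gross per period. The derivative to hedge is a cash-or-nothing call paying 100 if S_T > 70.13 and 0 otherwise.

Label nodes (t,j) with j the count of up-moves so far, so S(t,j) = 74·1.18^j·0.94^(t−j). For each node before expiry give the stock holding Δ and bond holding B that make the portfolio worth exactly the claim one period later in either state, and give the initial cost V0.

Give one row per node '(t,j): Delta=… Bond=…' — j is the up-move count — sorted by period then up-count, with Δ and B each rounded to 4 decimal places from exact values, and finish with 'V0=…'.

(0,0): Delta=0.1567 Bond=55.8638
(1,0): Delta=0.5500 Bond=34.0874
(1,1): Delta=0.0000 Bond=75.1315
(2,0): Delta=1.9310 Bond=-52.8007
(2,1): Delta=0.0000 Bond=82.6446
(2,2): Delta=0.0000 Bond=82.6446
(3,0): Delta=6.7791 Bond=-356.0606
(3,1): Delta=0.0000 Bond=90.9091
(3,2): Delta=0.0000 Bond=90.9091
(3,3): Delta=0.0000 Bond=90.9091
V0=67.4581

Risk-neutral probability p* = (R−d)/(u−d) = (1.1−0.94)/(1.18−0.94) = 0.6667.
Terminal values V(4,·): V(4,0)=0.0000, V(4,1)=100.0000, V(4,2)=100.0000, V(4,3)=100.0000, V(4,4)=100.0000
(3,0): S=61.4632. Δ = (V_up−V_dn)/(S_up−S_dn) = (100.0000−0.0000)/(72.5266−57.7754) = 6.7791. V = [p*·100.0000 + (1−p*)·0.0000]/1.1 = 60.6061. B = V − Δ·S = -356.0606.
(3,1): S=77.1560. Δ = (V_up−V_dn)/(S_up−S_dn) = (100.0000−100.0000)/(91.0440−72.5266) = 0.0000. V = [p*·100.0000 + (1−p*)·100.0000]/1.1 = 90.9091. B = V − Δ·S = 90.9091.
(3,2): S=96.8553. Δ = (V_up−V_dn)/(S_up−S_dn) = (100.0000−100.0000)/(114.2893−91.0440) = 0.0000. V = [p*·100.0000 + (1−p*)·100.0000]/1.1 = 90.9091. B = V − Δ·S = 90.9091.
(3,3): S=121.5844. Δ = (V_up−V_dn)/(S_up−S_dn) = (100.0000−100.0000)/(143.4696−114.2893) = 0.0000. V = [p*·100.0000 + (1−p*)·100.0000]/1.1 = 90.9091. B = V − Δ·S = 90.9091.
(2,0): S=65.3864. Δ = (V_up−V_dn)/(S_up−S_dn) = (90.9091−60.6061)/(77.1560−61.4632) = 1.9310. V = [p*·90.9091 + (1−p*)·60.6061]/1.1 = 73.4619. B = V − Δ·S = -52.8007.
(2,1): S=82.0808. Δ = (V_up−V_dn)/(S_up−S_dn) = (90.9091−90.9091)/(96.8553−77.1560) = 0.0000. V = [p*·90.9091 + (1−p*)·90.9091]/1.1 = 82.6446. B = V − Δ·S = 82.6446.
(2,2): S=103.0376. Δ = (V_up−V_dn)/(S_up−S_dn) = (90.9091−90.9091)/(121.5844−96.8553) = 0.0000. V = [p*·90.9091 + (1−p*)·90.9091]/1.1 = 82.6446. B = V − Δ·S = 82.6446.
(1,0): S=69.5600. Δ = (V_up−V_dn)/(S_up−S_dn) = (82.6446−73.4619)/(82.0808−65.3864) = 0.5500. V = [p*·82.6446 + (1−p*)·73.4619]/1.1 = 72.3488. B = V − Δ·S = 34.0874.
(1,1): S=87.3200. Δ = (V_up−V_dn)/(S_up−S_dn) = (82.6446−82.6446)/(103.0376−82.0808) = 0.0000. V = [p*·82.6446 + (1−p*)·82.6446]/1.1 = 75.1315. B = V − Δ·S = 75.1315.
(0,0): S=74.0000. Δ = (V_up−V_dn)/(S_up−S_dn) = (75.1315−72.3488)/(87.3200−69.5600) = 0.1567. V = [p*·75.1315 + (1−p*)·72.3488]/1.1 = 67.4581. B = V − Δ·S = 55.8638.
Each (Δ,B) replicates both successor values, so the strategy is self-financing and V0 is arbitrage-free.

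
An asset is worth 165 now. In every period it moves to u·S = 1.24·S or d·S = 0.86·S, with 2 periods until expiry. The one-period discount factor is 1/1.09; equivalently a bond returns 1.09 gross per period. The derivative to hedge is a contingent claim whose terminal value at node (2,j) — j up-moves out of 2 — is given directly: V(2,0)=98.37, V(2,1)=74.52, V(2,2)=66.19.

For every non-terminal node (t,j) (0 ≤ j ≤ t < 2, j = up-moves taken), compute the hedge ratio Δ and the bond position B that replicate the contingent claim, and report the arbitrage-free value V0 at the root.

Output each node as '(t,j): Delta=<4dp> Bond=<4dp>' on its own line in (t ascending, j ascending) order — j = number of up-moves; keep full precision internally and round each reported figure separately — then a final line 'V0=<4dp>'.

(0,0): Delta=-0.2115 Bond=98.1831
(1,0): Delta=-0.4423 Bond=139.7673
(1,1): Delta=-0.1071 Bond=85.6625
V0=63.2814

Risk-neutral probability p* = (R−d)/(u−d) = (1.09−0.86)/(1.24−0.86) = 0.6053.
Payoff layer (t=2): V(2,0)=98.3700, V(2,1)=74.5200, V(2,2)=66.1900
  t=1,j=0: stock 141.9000 → up 175.9560 (V=74.5200), down 122.0340 (V=98.3700). Price 77.0041; hedge Δ=-0.4423, bond B=139.7673.
  t=1,j=1: stock 204.6000 → up 253.7040 (V=66.1900), down 175.9560 (V=74.5200). Price 63.7414; hedge Δ=-0.1071, bond B=85.6625.
  t=0,j=0: stock 165.0000 → up 204.6000 (V=63.7414), down 141.9000 (V=77.0041). Price 63.2814; hedge Δ=-0.2115, bond B=98.1831.
The time-0 hedge costs 63.2814, which is the no-arbitrage price.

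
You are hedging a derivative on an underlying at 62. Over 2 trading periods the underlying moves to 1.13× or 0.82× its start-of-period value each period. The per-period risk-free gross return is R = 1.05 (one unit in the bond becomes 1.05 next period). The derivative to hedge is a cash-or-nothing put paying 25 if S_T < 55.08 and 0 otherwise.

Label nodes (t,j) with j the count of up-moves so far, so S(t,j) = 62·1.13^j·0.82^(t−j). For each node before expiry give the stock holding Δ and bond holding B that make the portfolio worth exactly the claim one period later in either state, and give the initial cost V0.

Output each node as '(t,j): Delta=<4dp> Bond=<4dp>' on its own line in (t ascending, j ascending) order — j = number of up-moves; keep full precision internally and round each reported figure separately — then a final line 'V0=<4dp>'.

(0,0): Delta=-0.3197 Bond=21.3308
(1,0): Delta=-1.5863 Bond=86.7896
(1,1): Delta=0.0000 Bond=0.0000
V0=1.5101

The replicating-portfolio and risk-neutral prices coincide; use p* = (1.05−0.82)/(1.13−0.82) = 0.7419 for the latter.
At expiry t=2: V(2,0)=25.0000, V(2,1)=0.0000, V(2,2)=0.0000
Node (1,0) S=50.8400: V=(p*·0.0000+(1−p*)·25.0000)/1.05=6.1444; Δ=(0.0000−25.0000)/(57.4492−41.6888)=-1.5863; B=V−Δ·S=86.7896
Node (1,1) S=70.0600: V=(p*·0.0000+(1−p*)·0.0000)/1.05=0.0000; Δ=(0.0000−0.0000)/(79.1678−57.4492)=0.0000; B=V−Δ·S=0.0000
Node (0,0) S=62.0000: V=(p*·0.0000+(1−p*)·6.1444)/1.05=1.5101; Δ=(0.0000−6.1444)/(70.0600−50.8400)=-0.3197; B=V−Δ·S=21.3308
The time-0 hedge costs 1.5101, which is the no-arbitrage price.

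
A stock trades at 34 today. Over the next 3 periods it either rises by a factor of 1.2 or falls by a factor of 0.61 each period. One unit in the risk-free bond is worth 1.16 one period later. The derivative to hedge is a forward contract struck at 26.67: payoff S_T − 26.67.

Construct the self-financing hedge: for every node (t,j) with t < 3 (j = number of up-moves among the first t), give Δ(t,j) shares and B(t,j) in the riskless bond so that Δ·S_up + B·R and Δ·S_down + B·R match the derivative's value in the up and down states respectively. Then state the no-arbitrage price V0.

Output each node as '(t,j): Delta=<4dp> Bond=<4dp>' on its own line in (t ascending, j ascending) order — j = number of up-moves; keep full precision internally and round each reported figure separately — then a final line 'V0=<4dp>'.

Since d<R<u, set p* = (R−d)/(u−d) = 0.9322; price each node as the discounted p*-expectation of its children.
Payoff layer (t=3): V(3,0)=-18.9526, V(3,1)=-11.4883, V(3,2)=3.1956, V(3,3)=32.0820
  t=2,j=0: stock 12.6514 → up 15.1817 (V=-11.4883), down 7.7174 (V=-18.9526). Price -10.3400; hedge Δ=1.0000, bond B=-22.9914.
  t=2,j=1: stock 24.8880 → up 29.8656 (V=3.1956), down 15.1817 (V=-11.4883). Price 1.8966; hedge Δ=1.0000, bond B=-22.9914.
  t=2,j=2: stock 48.9600 → up 58.7520 (V=32.0820), down 29.8656 (V=3.1956). Price 25.9686; hedge Δ=1.0000, bond B=-22.9914.
  t=1,j=0: stock 20.7400 → up 24.8880 (V=1.8966), down 12.6514 (V=-10.3400). Price 0.9198; hedge Δ=1.0000, bond B=-19.8202.
  t=1,j=1: stock 40.8000 → up 48.9600 (V=25.9686), down 24.8880 (V=1.8966). Price 20.9798; hedge Δ=1.0000, bond B=-19.8202.
  t=0,j=0: stock 34.0000 → up 40.8000 (V=20.9798), down 20.7400 (V=0.9198). Price 16.9137; hedge Δ=1.0000, bond B=-17.0863.
The time-0 hedge costs 16.9137, which is the no-arbitrage price.

(0,0): Delta=1.0000 Bond=-17.0863
(1,0): Delta=1.0000 Bond=-19.8202
(1,1): Delta=1.0000 Bond=-19.8202
(2,0): Delta=1.0000 Bond=-22.9914
(2,1): Delta=1.0000 Bond=-22.9914
(2,2): Delta=1.0000 Bond=-22.9914
V0=16.9137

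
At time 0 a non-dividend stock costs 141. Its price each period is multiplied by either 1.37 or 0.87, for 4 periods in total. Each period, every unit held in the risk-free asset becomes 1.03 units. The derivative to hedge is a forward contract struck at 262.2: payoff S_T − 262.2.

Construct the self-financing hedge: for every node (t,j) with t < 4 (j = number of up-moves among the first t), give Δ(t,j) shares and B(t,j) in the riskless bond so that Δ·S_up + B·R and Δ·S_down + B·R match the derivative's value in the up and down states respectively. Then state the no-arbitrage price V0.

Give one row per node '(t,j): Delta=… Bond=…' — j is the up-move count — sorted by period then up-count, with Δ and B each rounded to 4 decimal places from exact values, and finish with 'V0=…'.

(0,0): Delta=1.0000 Bond=-232.9613
(1,0): Delta=1.0000 Bond=-239.9501
(1,1): Delta=1.0000 Bond=-239.9501
(2,0): Delta=1.0000 Bond=-247.1486
(2,1): Delta=1.0000 Bond=-247.1486
(2,2): Delta=1.0000 Bond=-247.1486
(3,0): Delta=1.0000 Bond=-254.5631
(3,1): Delta=1.0000 Bond=-254.5631
(3,2): Delta=1.0000 Bond=-254.5631
(3,3): Delta=1.0000 Bond=-254.5631
V0=-91.9613

Risk-neutral probability p* = (R−d)/(u−d) = (1.03−0.87)/(1.37−0.87) = 0.3200.
Terminal payoffs: V(4,0)=-181.4214, V(4,1)=-134.9970, V(4,2)=-61.8918, V(4,3)=53.2279, V(4,4)=234.5083
Node (3,0) S=92.8489: V=(p*·-134.9970+(1−p*)·-181.4214)/1.03=-161.7142; Δ=(-134.9970−-181.4214)/(127.2030−80.7786)=1.0000; B=V−Δ·S=-254.5631
Node (3,1) S=146.2104: V=(p*·-61.8918+(1−p*)·-134.9970)/1.03=-108.3527; Δ=(-61.8918−-134.9970)/(200.3082−127.2030)=1.0000; B=V−Δ·S=-254.5631
Node (3,2) S=230.2393: V=(p*·53.2279+(1−p*)·-61.8918)/1.03=-24.3238; Δ=(53.2279−-61.8918)/(315.4279−200.3082)=1.0000; B=V−Δ·S=-254.5631
Node (3,3) S=362.5608: V=(p*·234.5083+(1−p*)·53.2279)/1.03=107.9977; Δ=(234.5083−53.2279)/(496.7083−315.4279)=1.0000; B=V−Δ·S=-254.5631
Node (2,0) S=106.7229: V=(p*·-108.3527+(1−p*)·-161.7142)/1.03=-140.4257; Δ=(-108.3527−-161.7142)/(146.2104−92.8489)=1.0000; B=V−Δ·S=-247.1486
Node (2,1) S=168.0579: V=(p*·-24.3238+(1−p*)·-108.3527)/1.03=-79.0907; Δ=(-24.3238−-108.3527)/(230.2393−146.2104)=1.0000; B=V−Δ·S=-247.1486
Node (2,2) S=264.6429: V=(p*·107.9977+(1−p*)·-24.3238)/1.03=17.4943; Δ=(107.9977−-24.3238)/(362.5608−230.2393)=1.0000; B=V−Δ·S=-247.1486
Node (1,0) S=122.6700: V=(p*·-79.0907+(1−p*)·-140.4257)/1.03=-117.2801; Δ=(-79.0907−-140.4257)/(168.0579−106.7229)=1.0000; B=V−Δ·S=-239.9501
Node (1,1) S=193.1700: V=(p*·17.4943+(1−p*)·-79.0907)/1.03=-46.7801; Δ=(17.4943−-79.0907)/(264.6429−168.0579)=1.0000; B=V−Δ·S=-239.9501
Node (0,0) S=141.0000: V=(p*·-46.7801+(1−p*)·-117.2801)/1.03=-91.9613; Δ=(-46.7801−-117.2801)/(193.1700−122.6700)=1.0000; B=V−Δ·S=-232.9613
Root portfolio cost Δ·141+B reproduces V0=-91.9613.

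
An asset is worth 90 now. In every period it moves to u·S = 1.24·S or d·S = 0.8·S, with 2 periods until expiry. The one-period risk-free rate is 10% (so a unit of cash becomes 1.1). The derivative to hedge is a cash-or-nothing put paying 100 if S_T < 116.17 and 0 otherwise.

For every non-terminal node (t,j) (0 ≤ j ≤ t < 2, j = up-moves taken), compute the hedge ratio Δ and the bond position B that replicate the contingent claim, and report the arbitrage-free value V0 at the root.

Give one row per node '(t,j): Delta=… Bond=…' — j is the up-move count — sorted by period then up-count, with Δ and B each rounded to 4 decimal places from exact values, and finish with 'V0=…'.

(0,0): Delta=-1.5652 Bond=185.0966
(1,0): Delta=0.0000 Bond=90.9091
(1,1): Delta=-2.0365 Bond=256.1983
V0=44.2251

Risk-neutral probability p* = (R−d)/(u−d) = (1.1−0.8)/(1.24−0.8) = 0.6818.
At expiry t=2: V(2,0)=100.0000, V(2,1)=100.0000, V(2,2)=0.0000
(1,0): S=72.0000. Δ = (V_up−V_dn)/(S_up−S_dn) = (100.0000−100.0000)/(89.2800−57.6000) = 0.0000. V = [p*·100.0000 + (1−p*)·100.0000]/1.1 = 90.9091. B = V − Δ·S = 90.9091.
(1,1): S=111.6000. Δ = (V_up−V_dn)/(S_up−S_dn) = (0.0000−100.0000)/(138.3840−89.2800) = -2.0365. V = [p*·0.0000 + (1−p*)·100.0000]/1.1 = 28.9256. B = V − Δ·S = 256.1983.
(0,0): S=90.0000. Δ = (V_up−V_dn)/(S_up−S_dn) = (28.9256−90.9091)/(111.6000−72.0000) = -1.5652. V = [p*·28.9256 + (1−p*)·90.9091]/1.1 = 44.2251. B = V − Δ·S = 185.0966.
Root portfolio cost Δ·90+B reproduces V0=44.2251.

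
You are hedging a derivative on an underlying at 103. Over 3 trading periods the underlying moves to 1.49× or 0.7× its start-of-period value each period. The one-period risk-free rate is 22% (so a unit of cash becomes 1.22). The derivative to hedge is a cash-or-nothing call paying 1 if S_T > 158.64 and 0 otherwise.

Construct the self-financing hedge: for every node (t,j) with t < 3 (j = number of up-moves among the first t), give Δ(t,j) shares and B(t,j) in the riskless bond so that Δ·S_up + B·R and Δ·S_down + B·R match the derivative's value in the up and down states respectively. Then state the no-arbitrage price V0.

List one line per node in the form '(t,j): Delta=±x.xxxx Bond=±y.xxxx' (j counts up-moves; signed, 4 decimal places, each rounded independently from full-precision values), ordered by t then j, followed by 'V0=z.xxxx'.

Since d<R<u, set p* = (R−d)/(u−d) = 0.6582; price each node as the discounted p*-expectation of its children.
At expiry t=3: V(3,0)=0.0000, V(3,1)=0.0000, V(3,2)=1.0000, V(3,3)=1.0000
Node (2,0) S=50.4700: V=(p*·0.0000+(1−p*)·0.0000)/1.22=0.0000; Δ=(0.0000−0.0000)/(75.2003−35.3290)=0.0000; B=V−Δ·S=0.0000
Node (2,1) S=107.4290: V=(p*·1.0000+(1−p*)·0.0000)/1.22=0.5395; Δ=(1.0000−0.0000)/(160.0692−75.2003)=0.0118; B=V−Δ·S=-0.7263
Node (2,2) S=228.6703: V=(p*·1.0000+(1−p*)·1.0000)/1.22=0.8197; Δ=(1.0000−1.0000)/(340.7187−160.0692)=0.0000; B=V−Δ·S=0.8197
Node (1,0) S=72.1000: V=(p*·0.5395+(1−p*)·0.0000)/1.22=0.2911; Δ=(0.5395−0.0000)/(107.4290−50.4700)=0.0095; B=V−Δ·S=-0.3919
Node (1,1) S=153.4700: V=(p*·0.8197+(1−p*)·0.5395)/1.22=0.5934; Δ=(0.8197−0.5395)/(228.6703−107.4290)=0.0023; B=V−Δ·S=0.2388
Node (0,0) S=103.0000: V=(p*·0.5934+(1−p*)·0.2911)/1.22=0.4017; Δ=(0.5934−0.2911)/(153.4700−72.1000)=0.0037; B=V−Δ·S=0.0191
Self-financing check: at every node Δ·S+B equals the discounted successor values.

(0,0): Delta=0.0037 Bond=0.0191
(1,0): Delta=0.0095 Bond=-0.3919
(1,1): Delta=0.0023 Bond=0.2388
(2,0): Delta=0.0000 Bond=0.0000
(2,1): Delta=0.0118 Bond=-0.7263
(2,2): Delta=0.0000 Bond=0.8197
V0=0.4017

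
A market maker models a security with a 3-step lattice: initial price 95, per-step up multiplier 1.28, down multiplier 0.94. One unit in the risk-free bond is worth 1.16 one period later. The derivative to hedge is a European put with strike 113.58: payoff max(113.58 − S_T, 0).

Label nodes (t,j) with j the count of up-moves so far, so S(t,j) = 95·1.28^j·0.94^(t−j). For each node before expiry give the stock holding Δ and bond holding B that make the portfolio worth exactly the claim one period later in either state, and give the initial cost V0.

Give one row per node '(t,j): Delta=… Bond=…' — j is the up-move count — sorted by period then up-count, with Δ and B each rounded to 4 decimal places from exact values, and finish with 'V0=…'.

(0,0): Delta=-0.1463 Bond=15.8219
(1,0): Delta=-0.3987 Bond=40.8962
(1,1): Delta=-0.0451 Bond=6.0573
(2,0): Delta=-1.0000 Bond=97.9138
(2,1): Delta=-0.1578 Bond=19.9083
(2,2): Delta=0.0000 Bond=0.0000
V0=1.9270

Since d<R<u, set p* = (R−d)/(u−d) = 0.6471; price each node as the discounted p*-expectation of its children.
Terminal payoffs: V(3,0)=34.6745, V(3,1)=6.1342, V(3,2)=0.0000, V(3,3)=0.0000
(2,0): S=83.9420. Δ = (V_up−V_dn)/(S_up−S_dn) = (6.1342−34.6745)/(107.4458−78.9055) = -1.0000. V = [p*·6.1342 + (1−p*)·34.6745]/1.16 = 13.9718. B = V − Δ·S = 97.9138.
(2,1): S=114.3040. Δ = (V_up−V_dn)/(S_up−S_dn) = (0.0000−6.1342)/(146.3091−107.4458) = -0.1578. V = [p*·0.0000 + (1−p*)·6.1342]/1.16 = 1.8664. B = V − Δ·S = 19.9083.
(2,2): S=155.6480. Δ = (V_up−V_dn)/(S_up−S_dn) = (0.0000−0.0000)/(199.2294−146.3091) = 0.0000. V = [p*·0.0000 + (1−p*)·0.0000]/1.16 = 0.0000. B = V − Δ·S = 0.0000.
(1,0): S=89.3000. Δ = (V_up−V_dn)/(S_up−S_dn) = (1.8664−13.9718)/(114.3040−83.9420) = -0.3987. V = [p*·1.8664 + (1−p*)·13.9718]/1.16 = 5.2921. B = V − Δ·S = 40.8962.
(1,1): S=121.6000. Δ = (V_up−V_dn)/(S_up−S_dn) = (0.0000−1.8664)/(155.6480−114.3040) = -0.0451. V = [p*·0.0000 + (1−p*)·1.8664]/1.16 = 0.5679. B = V − Δ·S = 6.0573.
(0,0): S=95.0000. Δ = (V_up−V_dn)/(S_up−S_dn) = (0.5679−5.2921)/(121.6000−89.3000) = -0.1463. V = [p*·0.5679 + (1−p*)·5.2921]/1.16 = 1.9270. B = V − Δ·S = 15.8219.
Root portfolio cost Δ·95+B reproduces V0=1.9270.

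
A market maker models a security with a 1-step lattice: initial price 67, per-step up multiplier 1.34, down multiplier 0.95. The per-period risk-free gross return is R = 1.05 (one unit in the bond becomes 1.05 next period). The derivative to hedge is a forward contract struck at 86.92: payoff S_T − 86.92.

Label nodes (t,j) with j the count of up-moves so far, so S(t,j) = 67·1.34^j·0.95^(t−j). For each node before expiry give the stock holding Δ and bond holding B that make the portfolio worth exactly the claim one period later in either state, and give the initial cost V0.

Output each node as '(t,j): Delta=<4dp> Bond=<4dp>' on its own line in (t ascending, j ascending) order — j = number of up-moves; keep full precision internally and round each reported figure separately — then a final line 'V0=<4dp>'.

The replicating-portfolio and risk-neutral prices coincide; use p* = (1.05−0.95)/(1.34−0.95) = 0.2564 for the latter.
Payoff layer (t=1): V(1,0)=-23.2700, V(1,1)=2.8600
  t=0,j=0: stock 67.0000 → up 89.7800 (V=2.8600), down 63.6500 (V=-23.2700). Price -15.7810; hedge Δ=1.0000, bond B=-82.7810.
Root portfolio cost Δ·67+B reproduces V0=-15.7810.

(0,0): Delta=1.0000 Bond=-82.7810
V0=-15.7810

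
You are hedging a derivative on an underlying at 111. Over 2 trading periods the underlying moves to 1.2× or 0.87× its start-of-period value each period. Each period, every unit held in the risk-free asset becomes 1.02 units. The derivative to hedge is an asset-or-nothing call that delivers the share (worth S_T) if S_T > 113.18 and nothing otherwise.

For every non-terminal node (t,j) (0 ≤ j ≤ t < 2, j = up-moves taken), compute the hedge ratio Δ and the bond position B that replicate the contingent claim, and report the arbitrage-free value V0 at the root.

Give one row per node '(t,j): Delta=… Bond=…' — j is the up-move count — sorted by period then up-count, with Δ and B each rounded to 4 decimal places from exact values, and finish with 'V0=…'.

No-arbitrage ⇒ martingale measure with p* = (R−d)/(u−d) = 0.4545.
Payoff layer (t=2): V(2,0)=0.0000, V(2,1)=115.8840, V(2,2)=159.8400
  t=1,j=0: stock 96.5700 → up 115.8840 (V=115.8840), down 84.0159 (V=0.0000). Price 51.6417; hedge Δ=3.6364, bond B=-299.5219.
  t=1,j=1: stock 133.2000 → up 159.8400 (V=159.8400), down 115.8840 (V=115.8840). Price 133.2000; hedge Δ=1.0000, bond B=0.0000.
  t=0,j=0: stock 111.0000 → up 133.2000 (V=133.2000), down 96.5700 (V=51.6417). Price 86.9742; hedge Δ=2.2265, bond B=-160.1722.
Each (Δ,B) replicates both successor values, so the strategy is self-financing and V0 is arbitrage-free.

(0,0): Delta=2.2265 Bond=-160.1722
(1,0): Delta=3.6364 Bond=-299.5219
(1,1): Delta=1.0000 Bond=0.0000
V0=86.9742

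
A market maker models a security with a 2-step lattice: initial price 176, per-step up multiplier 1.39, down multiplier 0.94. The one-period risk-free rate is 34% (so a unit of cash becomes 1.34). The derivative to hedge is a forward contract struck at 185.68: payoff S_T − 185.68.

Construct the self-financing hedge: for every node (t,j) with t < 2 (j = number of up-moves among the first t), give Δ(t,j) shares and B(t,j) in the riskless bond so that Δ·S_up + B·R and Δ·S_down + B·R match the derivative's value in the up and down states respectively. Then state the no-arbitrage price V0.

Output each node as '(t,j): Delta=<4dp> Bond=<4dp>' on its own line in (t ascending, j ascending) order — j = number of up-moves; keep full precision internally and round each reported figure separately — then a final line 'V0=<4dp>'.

(0,0): Delta=1.0000 Bond=-103.4083
(1,0): Delta=1.0000 Bond=-138.5672
(1,1): Delta=1.0000 Bond=-138.5672
V0=72.5917

Under the risk-neutral measure, an up-move has probability p* = (R−d)/(u−d) = 0.8889 and values discount at R = 1.34.
Terminal values V(2,·): V(2,0)=-30.1664, V(2,1)=44.2816, V(2,2)=154.3696
  t=1,j=0: stock 165.4400 → up 229.9616 (V=44.2816), down 155.5136 (V=-30.1664). Price 26.8728; hedge Δ=1.0000, bond B=-138.5672.
  t=1,j=1: stock 244.6400 → up 340.0496 (V=154.3696), down 229.9616 (V=44.2816). Price 106.0728; hedge Δ=1.0000, bond B=-138.5672.
  t=0,j=0: stock 176.0000 → up 244.6400 (V=106.0728), down 165.4400 (V=26.8728). Price 72.5917; hedge Δ=1.0000, bond B=-103.4083.
Self-financing check: at every node Δ·S+B equals the discounted successor values.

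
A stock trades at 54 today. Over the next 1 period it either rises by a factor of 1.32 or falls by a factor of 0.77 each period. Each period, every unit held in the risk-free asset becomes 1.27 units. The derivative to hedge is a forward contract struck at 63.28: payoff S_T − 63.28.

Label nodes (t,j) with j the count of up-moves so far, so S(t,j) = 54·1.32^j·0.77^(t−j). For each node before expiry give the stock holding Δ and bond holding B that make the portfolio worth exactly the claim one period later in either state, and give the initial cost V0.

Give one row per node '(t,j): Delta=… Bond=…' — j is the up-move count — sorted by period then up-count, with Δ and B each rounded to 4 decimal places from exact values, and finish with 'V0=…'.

No-arbitrage ⇒ martingale measure with p* = (R−d)/(u−d) = 0.9091.
Terminal payoffs: V(1,0)=-21.7000, V(1,1)=8.0000
(0,0): S=54.0000. Δ = (V_up−V_dn)/(S_up−S_dn) = (8.0000−-21.7000)/(71.2800−41.5800) = 1.0000. V = [p*·8.0000 + (1−p*)·-21.7000]/1.27 = 4.1732. B = V − Δ·S = -49.8268.
The time-0 hedge costs 4.1732, which is the no-arbitrage price.

(0,0): Delta=1.0000 Bond=-49.8268
V0=4.1732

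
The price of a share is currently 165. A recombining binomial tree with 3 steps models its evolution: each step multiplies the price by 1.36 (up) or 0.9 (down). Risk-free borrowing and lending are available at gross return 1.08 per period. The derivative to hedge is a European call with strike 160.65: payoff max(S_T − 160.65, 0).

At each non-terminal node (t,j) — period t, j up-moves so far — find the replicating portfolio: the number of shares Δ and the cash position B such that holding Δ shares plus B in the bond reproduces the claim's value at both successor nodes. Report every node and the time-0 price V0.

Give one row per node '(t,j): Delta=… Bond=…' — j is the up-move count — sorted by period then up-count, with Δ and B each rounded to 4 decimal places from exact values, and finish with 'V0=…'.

The replicating-portfolio and risk-neutral prices coincide; use p* = (1.08−0.9)/(1.36−0.9) = 0.3913 for the latter.
At expiry t=3: V(3,0)=0.0000, V(3,1)=21.1140, V(3,2)=114.0156, V(3,3)=254.4002
Node (2,0) S=133.6500: V=(p*·21.1140+(1−p*)·0.0000)/1.08=7.6500; Δ=(21.1140−0.0000)/(181.7640−120.2850)=0.3434; B=V−Δ·S=-38.2500
Node (2,1) S=201.9600: V=(p*·114.0156+(1−p*)·21.1140)/1.08=53.2100; Δ=(114.0156−21.1140)/(274.6656−181.7640)=1.0000; B=V−Δ·S=-148.7500
Node (2,2) S=305.1840: V=(p*·254.4002+(1−p*)·114.0156)/1.08=156.4340; Δ=(254.4002−114.0156)/(415.0502−274.6656)=1.0000; B=V−Δ·S=-148.7500
Node (1,0) S=148.5000: V=(p*·53.2100+(1−p*)·7.6500)/1.08=23.5906; Δ=(53.2100−7.6500)/(201.9600−133.6500)=0.6670; B=V−Δ·S=-75.4529
Node (1,1) S=224.4000: V=(p*·156.4340+(1−p*)·53.2100)/1.08=86.6685; Δ=(156.4340−53.2100)/(305.1840−201.9600)=1.0000; B=V−Δ·S=-137.7315
Node (0,0) S=165.0000: V=(p*·86.6685+(1−p*)·23.5906)/1.08=44.6975; Δ=(86.6685−23.5906)/(224.4000−148.5000)=0.8311; B=V−Δ·S=-92.4285
The time-0 hedge costs 44.6975, which is the no-arbitrage price.

(0,0): Delta=0.8311 Bond=-92.4285
(1,0): Delta=0.6670 Bond=-75.4529
(1,1): Delta=1.0000 Bond=-137.7315
(2,0): Delta=0.3434 Bond=-38.2500
(2,1): Delta=1.0000 Bond=-148.7500
(2,2): Delta=1.0000 Bond=-148.7500
V0=44.6975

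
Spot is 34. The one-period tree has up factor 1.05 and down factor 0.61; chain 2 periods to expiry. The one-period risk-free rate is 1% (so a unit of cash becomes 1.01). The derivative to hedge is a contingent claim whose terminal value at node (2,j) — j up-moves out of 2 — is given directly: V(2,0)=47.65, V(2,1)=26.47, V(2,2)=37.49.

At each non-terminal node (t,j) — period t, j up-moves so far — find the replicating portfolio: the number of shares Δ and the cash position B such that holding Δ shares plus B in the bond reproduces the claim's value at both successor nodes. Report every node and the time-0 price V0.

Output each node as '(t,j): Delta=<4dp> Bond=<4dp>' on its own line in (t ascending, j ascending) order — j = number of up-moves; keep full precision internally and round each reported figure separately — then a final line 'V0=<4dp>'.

Under the risk-neutral measure, an up-move has probability p* = (R−d)/(u−d) = 0.9091 and values discount at R = 1.01.
Terminal values V(2,·): V(2,0)=47.6500, V(2,1)=26.4700, V(2,2)=37.4900
(1,0): S=20.7400. Δ = (V_up−V_dn)/(S_up−S_dn) = (26.4700−47.6500)/(21.7770−12.6514) = -2.3209. V = [p*·26.4700 + (1−p*)·47.6500]/1.01 = 28.1143. B = V − Δ·S = 76.2507.
(1,1): S=35.7000. Δ = (V_up−V_dn)/(S_up−S_dn) = (37.4900−26.4700)/(37.4850−21.7770) = 0.7016. V = [p*·37.4900 + (1−p*)·26.4700]/1.01 = 36.1269. B = V − Δ·S = 11.0815.
(0,0): S=34.0000. Δ = (V_up−V_dn)/(S_up−S_dn) = (36.1269−28.1143)/(35.7000−20.7400) = 0.5356. V = [p*·36.1269 + (1−p*)·28.1143]/1.01 = 35.0480. B = V − Δ·S = 16.8376.
Each (Δ,B) replicates both successor values, so the strategy is self-financing and V0 is arbitrage-free.

(0,0): Delta=0.5356 Bond=16.8376
(1,0): Delta=-2.3209 Bond=76.2507
(1,1): Delta=0.7016 Bond=11.0815
V0=35.0480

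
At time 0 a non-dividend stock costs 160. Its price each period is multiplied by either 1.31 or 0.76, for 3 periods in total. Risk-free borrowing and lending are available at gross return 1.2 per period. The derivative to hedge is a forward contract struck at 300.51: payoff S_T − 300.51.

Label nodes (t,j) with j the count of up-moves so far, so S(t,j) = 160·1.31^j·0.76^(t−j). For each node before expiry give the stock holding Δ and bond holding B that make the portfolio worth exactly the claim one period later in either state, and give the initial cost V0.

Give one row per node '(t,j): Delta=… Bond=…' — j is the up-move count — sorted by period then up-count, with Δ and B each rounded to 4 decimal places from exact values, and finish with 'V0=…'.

(0,0): Delta=1.0000 Bond=-173.9062
(1,0): Delta=1.0000 Bond=-208.6875
(1,1): Delta=1.0000 Bond=-208.6875
(2,0): Delta=1.0000 Bond=-250.4250
(2,1): Delta=1.0000 Bond=-250.4250
(2,2): Delta=1.0000 Bond=-250.4250
V0=-13.9063

The replicating-portfolio and risk-neutral prices coincide; use p* = (1.2−0.76)/(1.31−0.76) = 0.8000 for the latter.
Payoff layer (t=3): V(3,0)=-230.2738, V(3,1)=-179.4450, V(3,2)=-91.8322, V(3,3)=59.1846
Node (2,0) S=92.4160: V=(p*·-179.4450+(1−p*)·-230.2738)/1.2=-158.0090; Δ=(-179.4450−-230.2738)/(121.0650−70.2362)=1.0000; B=V−Δ·S=-250.4250
Node (2,1) S=159.2960: V=(p*·-91.8322+(1−p*)·-179.4450)/1.2=-91.1290; Δ=(-91.8322−-179.4450)/(208.6778−121.0650)=1.0000; B=V−Δ·S=-250.4250
Node (2,2) S=274.5760: V=(p*·59.1846+(1−p*)·-91.8322)/1.2=24.1510; Δ=(59.1846−-91.8322)/(359.6946−208.6778)=1.0000; B=V−Δ·S=-250.4250
Node (1,0) S=121.6000: V=(p*·-91.1290+(1−p*)·-158.0090)/1.2=-87.0875; Δ=(-91.1290−-158.0090)/(159.2960−92.4160)=1.0000; B=V−Δ·S=-208.6875
Node (1,1) S=209.6000: V=(p*·24.1510+(1−p*)·-91.1290)/1.2=0.9125; Δ=(24.1510−-91.1290)/(274.5760−159.2960)=1.0000; B=V−Δ·S=-208.6875
Node (0,0) S=160.0000: V=(p*·0.9125+(1−p*)·-87.0875)/1.2=-13.9063; Δ=(0.9125−-87.0875)/(209.6000−121.6000)=1.0000; B=V−Δ·S=-173.9062
The time-0 hedge costs -13.9063, which is the no-arbitrage price.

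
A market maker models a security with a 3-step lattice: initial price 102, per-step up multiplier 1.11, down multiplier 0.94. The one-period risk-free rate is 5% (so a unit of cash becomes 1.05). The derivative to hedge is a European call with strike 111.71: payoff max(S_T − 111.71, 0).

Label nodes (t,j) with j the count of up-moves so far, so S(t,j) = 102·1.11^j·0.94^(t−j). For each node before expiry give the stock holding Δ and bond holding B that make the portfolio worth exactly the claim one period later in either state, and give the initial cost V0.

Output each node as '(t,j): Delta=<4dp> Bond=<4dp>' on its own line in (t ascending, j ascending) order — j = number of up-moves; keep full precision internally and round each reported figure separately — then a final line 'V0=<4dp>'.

(0,0): Delta=0.6214 Bond=-54.4173
(1,0): Delta=0.2429 Bond=-20.8465
(1,1): Delta=0.7962 Bond=-76.9336
(2,0): Delta=0.0000 Bond=0.0000
(2,1): Delta=0.3550 Bond=-33.8281
(2,2): Delta=1.0000 Bond=-106.3905
V0=8.9632

No-arbitrage ⇒ martingale measure with p* = (R−d)/(u−d) = 0.6471.
Terminal values V(3,·): V(3,0)=0.0000, V(3,1)=0.0000, V(3,2)=6.4237, V(3,3)=27.7884
(2,0): S=90.1272. Δ = (V_up−V_dn)/(S_up−S_dn) = (0.0000−0.0000)/(100.0412−84.7196) = 0.0000. V = [p*·0.0000 + (1−p*)·0.0000]/1.05 = 0.0000. B = V − Δ·S = 0.0000.
(2,1): S=106.4268. Δ = (V_up−V_dn)/(S_up−S_dn) = (6.4237−0.0000)/(118.1337−100.0412) = 0.3550. V = [p*·6.4237 + (1−p*)·0.0000]/1.05 = 3.9586. B = V − Δ·S = -33.8281.
(2,2): S=125.6742. Δ = (V_up−V_dn)/(S_up−S_dn) = (27.7884−6.4237)/(139.4984−118.1337) = 1.0000. V = [p*·27.7884 + (1−p*)·6.4237]/1.05 = 19.2837. B = V − Δ·S = -106.3905.
(1,0): S=95.8800. Δ = (V_up−V_dn)/(S_up−S_dn) = (3.9586−0.0000)/(106.4268−90.1272) = 0.2429. V = [p*·3.9586 + (1−p*)·0.0000]/1.05 = 2.4395. B = V − Δ·S = -20.8465.
(1,1): S=113.2200. Δ = (V_up−V_dn)/(S_up−S_dn) = (19.2837−3.9586)/(125.6742−106.4268) = 0.7962. V = [p*·19.2837 + (1−p*)·3.9586]/1.05 = 13.2142. B = V − Δ·S = -76.9336.
(0,0): S=102.0000. Δ = (V_up−V_dn)/(S_up−S_dn) = (13.2142−2.4395)/(113.2200−95.8800) = 0.6214. V = [p*·13.2142 + (1−p*)·2.4395]/1.05 = 8.9632. B = V − Δ·S = -54.4173.
Each (Δ,B) replicates both successor values, so the strategy is self-financing and V0 is arbitrage-free.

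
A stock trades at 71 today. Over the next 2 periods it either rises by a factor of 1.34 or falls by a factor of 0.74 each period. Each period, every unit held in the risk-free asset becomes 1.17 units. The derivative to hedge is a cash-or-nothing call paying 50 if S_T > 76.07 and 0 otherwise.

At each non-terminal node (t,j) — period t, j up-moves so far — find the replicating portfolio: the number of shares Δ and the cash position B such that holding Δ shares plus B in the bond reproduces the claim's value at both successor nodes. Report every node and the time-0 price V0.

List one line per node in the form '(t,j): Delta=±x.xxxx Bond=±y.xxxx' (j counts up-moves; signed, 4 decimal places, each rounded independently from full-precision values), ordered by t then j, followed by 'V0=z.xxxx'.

Under the risk-neutral measure, an up-move has probability p* = (R−d)/(u−d) = 0.7167 and values discount at R = 1.17.
Terminal payoffs: V(2,0)=0.0000, V(2,1)=0.0000, V(2,2)=50.0000
(1,0): S=52.5400. Δ = (V_up−V_dn)/(S_up−S_dn) = (0.0000−0.0000)/(70.4036−38.8796) = 0.0000. V = [p*·0.0000 + (1−p*)·0.0000]/1.17 = 0.0000. B = V − Δ·S = 0.0000.
(1,1): S=95.1400. Δ = (V_up−V_dn)/(S_up−S_dn) = (50.0000−0.0000)/(127.4876−70.4036) = 0.8759. V = [p*·50.0000 + (1−p*)·0.0000]/1.17 = 30.6268. B = V − Δ·S = -52.7066.
(0,0): S=71.0000. Δ = (V_up−V_dn)/(S_up−S_dn) = (30.6268−0.0000)/(95.1400−52.5400) = 0.7189. V = [p*·30.6268 + (1−p*)·0.0000]/1.17 = 18.7600. B = V − Δ·S = -32.2846.
Check: Δ(0,0)·S0 + B(0,0) = 18.7600 = V0.

(0,0): Delta=0.7189 Bond=-32.2846
(1,0): Delta=0.0000 Bond=0.0000
(1,1): Delta=0.8759 Bond=-52.7066
V0=18.7600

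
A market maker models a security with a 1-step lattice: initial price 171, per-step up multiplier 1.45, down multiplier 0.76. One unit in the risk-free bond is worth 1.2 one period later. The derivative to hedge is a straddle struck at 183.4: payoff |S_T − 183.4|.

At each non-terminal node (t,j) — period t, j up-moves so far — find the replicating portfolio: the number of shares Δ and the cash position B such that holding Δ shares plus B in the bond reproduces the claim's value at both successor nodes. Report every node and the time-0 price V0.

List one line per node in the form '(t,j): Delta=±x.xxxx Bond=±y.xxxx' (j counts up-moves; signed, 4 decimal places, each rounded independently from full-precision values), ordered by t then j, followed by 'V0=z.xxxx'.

(0,0): Delta=0.0942 Bond=34.3357
V0=50.4372

No-arbitrage ⇒ martingale measure with p* = (R−d)/(u−d) = 0.6377.
Terminal payoffs: V(1,0)=53.4400, V(1,1)=64.5500
(0,0): S=171.0000. Δ = (V_up−V_dn)/(S_up−S_dn) = (64.5500−53.4400)/(247.9500−129.9600) = 0.0942. V = [p*·64.5500 + (1−p*)·53.4400]/1.2 = 50.4372. B = V − Δ·S = 34.3357.
Root portfolio cost Δ·171+B reproduces V0=50.4372.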